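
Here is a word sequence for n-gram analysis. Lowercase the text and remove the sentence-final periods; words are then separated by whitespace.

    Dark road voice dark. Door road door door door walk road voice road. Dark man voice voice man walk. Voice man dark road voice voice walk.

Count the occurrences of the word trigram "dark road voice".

Scanning the 24 overlapping trigram windows for "dark road voice":
  position 1–3: dark road voice
  position 22–24: dark road voice

2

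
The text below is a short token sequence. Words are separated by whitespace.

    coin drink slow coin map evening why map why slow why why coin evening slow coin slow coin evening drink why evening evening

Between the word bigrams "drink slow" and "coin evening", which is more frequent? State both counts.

"drink slow": 1 occurrence
"coin evening": 2 occurrences

"coin evening" (2 vs 1)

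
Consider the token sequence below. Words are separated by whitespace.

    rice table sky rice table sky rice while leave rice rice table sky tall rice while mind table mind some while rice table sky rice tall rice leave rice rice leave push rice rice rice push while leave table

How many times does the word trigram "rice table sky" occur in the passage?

Scanning the 37 overlapping trigram windows for "rice table sky":
  position 1–3: rice table sky
  position 4–6: rice table sky
  position 11–13: rice table sky
  position 22–24: rice table sky

4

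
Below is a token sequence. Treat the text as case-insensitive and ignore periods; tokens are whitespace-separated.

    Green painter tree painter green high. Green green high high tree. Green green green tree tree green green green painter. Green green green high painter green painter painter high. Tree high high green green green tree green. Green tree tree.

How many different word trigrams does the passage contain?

28

40 tokens → 38 trigram windows in total.
Repeated trigrams (each contributes count−1 duplicates):
  green green green: 4
  green green tree: 3
  tree green green: 3
  green green high: 2
  green tree tree: 2
  high green green: 2
10 duplicate windows → 38 − 10 = 28 distinct.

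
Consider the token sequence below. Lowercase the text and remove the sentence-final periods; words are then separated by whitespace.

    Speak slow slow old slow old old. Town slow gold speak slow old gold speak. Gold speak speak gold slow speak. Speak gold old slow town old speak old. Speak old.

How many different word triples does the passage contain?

27

31 tokens → 29 trigram windows in total.
Repeated trigrams (each contributes count−1 duplicates):
  old speak old: 2
  speak speak gold: 2
2 duplicate windows → 29 − 2 = 27 distinct.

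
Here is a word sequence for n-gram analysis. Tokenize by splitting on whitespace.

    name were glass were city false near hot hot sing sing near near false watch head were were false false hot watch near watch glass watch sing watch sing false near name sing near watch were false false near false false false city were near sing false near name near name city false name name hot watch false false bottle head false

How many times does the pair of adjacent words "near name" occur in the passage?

3

Scanning the 61 overlapping bigram windows for "near name":
  position 31–32: near name
  position 48–49: near name
  position 50–51: near name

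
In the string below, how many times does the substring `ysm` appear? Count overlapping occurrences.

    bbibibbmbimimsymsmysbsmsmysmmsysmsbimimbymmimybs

Sliding a length-3 window over the 48 characters (46 positions):
  position 26–28: ysm
  position 31–33: ysm

2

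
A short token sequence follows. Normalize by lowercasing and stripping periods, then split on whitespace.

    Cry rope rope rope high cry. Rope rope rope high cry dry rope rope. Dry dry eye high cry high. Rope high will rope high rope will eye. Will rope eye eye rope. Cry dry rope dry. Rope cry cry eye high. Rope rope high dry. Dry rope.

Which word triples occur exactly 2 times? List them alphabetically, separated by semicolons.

Trigram counts meeting the condition (exactly 2 times):
  cry dry rope: 2
  cry rope rope: 2
  rope high cry: 2
  rope rope rope: 2

cry dry rope; cry rope rope; rope high cry; rope rope rope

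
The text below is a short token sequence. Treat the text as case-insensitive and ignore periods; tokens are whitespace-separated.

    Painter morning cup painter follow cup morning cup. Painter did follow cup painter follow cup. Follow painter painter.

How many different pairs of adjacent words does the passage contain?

11

18 tokens → 17 bigram windows in total.
Repeated bigrams (each contributes count−1 duplicates):
  cup painter: 3
  follow cup: 3
  morning cup: 2
  painter follow: 2
6 duplicate windows → 17 − 6 = 11 distinct.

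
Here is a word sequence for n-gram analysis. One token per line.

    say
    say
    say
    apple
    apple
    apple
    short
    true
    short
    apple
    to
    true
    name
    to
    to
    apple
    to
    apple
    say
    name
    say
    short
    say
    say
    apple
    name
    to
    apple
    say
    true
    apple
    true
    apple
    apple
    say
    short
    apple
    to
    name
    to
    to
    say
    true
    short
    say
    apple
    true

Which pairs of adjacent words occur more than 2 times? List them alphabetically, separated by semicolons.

apple apple; apple say; apple to; name to; say apple; say say; to apple

Bigram counts meeting the condition (more than 2 times):
  apple apple: 3
  apple say: 3
  apple to: 3
  name to: 3
  say apple: 3
  say say: 3
  to apple: 3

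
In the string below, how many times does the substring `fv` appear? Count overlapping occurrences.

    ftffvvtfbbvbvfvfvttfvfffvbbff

5

Sliding a length-2 window over the 29 characters (28 positions):
  position 4–5: fv
  position 14–15: fv
  position 16–17: fv
  position 20–21: fv
  position 24–25: fv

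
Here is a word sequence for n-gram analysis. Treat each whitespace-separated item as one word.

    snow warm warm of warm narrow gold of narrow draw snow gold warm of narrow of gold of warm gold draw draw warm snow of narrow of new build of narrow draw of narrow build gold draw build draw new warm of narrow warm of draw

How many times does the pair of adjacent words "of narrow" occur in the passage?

6

Scanning the 45 overlapping bigram windows for "of narrow":
  position 8–9: of narrow
  position 14–15: of narrow
  position 25–26: of narrow
  position 30–31: of narrow
  position 33–34: of narrow
  position 42–43: of narrow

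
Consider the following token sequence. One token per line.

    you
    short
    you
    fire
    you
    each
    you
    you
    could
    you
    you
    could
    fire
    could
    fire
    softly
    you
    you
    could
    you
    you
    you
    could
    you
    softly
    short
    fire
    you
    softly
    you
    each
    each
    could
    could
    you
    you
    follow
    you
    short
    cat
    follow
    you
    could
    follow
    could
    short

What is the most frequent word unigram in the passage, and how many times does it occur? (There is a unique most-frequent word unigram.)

"you", 19 times

Unigram frequencies (highest first):
  you: 19
  could: 9
  short: 4
  fire: 4
  each: 3
  softly: 3
  … (2 more, each ≤ 3)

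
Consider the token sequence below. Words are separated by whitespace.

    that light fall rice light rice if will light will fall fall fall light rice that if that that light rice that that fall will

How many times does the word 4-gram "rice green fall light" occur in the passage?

0

Scanning the 22 overlapping 4-gram windows for "rice green fall light":
  (none found)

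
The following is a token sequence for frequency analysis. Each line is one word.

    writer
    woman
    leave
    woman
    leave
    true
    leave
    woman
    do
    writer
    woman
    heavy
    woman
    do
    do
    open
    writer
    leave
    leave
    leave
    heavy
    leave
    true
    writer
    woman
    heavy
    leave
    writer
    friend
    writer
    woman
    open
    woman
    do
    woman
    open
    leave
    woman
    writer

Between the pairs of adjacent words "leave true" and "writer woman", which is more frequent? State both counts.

"writer woman" (4 vs 2)

"leave true": 2 occurrences
"writer woman": 4 occurrences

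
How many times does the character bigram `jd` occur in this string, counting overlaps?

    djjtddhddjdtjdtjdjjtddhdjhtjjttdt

Sliding a length-2 window over the 33 characters (32 positions):
  position 10–11: jd
  position 13–14: jd
  position 16–17: jd

3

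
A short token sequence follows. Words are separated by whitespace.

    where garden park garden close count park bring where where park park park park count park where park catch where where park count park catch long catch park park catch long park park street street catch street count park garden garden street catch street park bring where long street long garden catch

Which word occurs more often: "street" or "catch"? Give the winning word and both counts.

"catch" (7 vs 6)

"street": 6 occurrences
"catch": 7 occurrences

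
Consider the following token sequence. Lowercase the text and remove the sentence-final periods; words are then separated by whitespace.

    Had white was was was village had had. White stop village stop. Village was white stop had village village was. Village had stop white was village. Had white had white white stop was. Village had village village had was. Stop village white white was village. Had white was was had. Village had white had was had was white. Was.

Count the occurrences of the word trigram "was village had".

5

Scanning the 57 overlapping trigram windows for "was village had":
  position 5–7: was village had
  position 20–22: was village had
  position 25–27: was village had
  position 33–35: was village had
  position 44–46: was village had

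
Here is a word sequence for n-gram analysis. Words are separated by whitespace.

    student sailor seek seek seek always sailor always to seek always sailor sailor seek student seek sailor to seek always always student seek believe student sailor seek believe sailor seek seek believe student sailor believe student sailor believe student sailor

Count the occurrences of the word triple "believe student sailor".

Scanning the 38 overlapping trigram windows for "believe student sailor":
  position 24–26: believe student sailor
  position 32–34: believe student sailor
  position 35–37: believe student sailor
  position 38–40: believe student sailor

4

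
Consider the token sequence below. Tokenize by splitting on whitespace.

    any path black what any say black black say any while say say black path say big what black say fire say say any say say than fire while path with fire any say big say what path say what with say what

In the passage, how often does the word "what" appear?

Scanning the 43 tokens for "what":
  position 4: what
  position 18: what
  position 37: what
  position 40: what
  position 43: what

5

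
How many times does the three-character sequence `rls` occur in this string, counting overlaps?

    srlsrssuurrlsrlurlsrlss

Sliding a length-3 window over the 23 characters (21 positions):
  position 2–4: rls
  position 11–13: rls
  position 17–19: rls
  position 20–22: rls

4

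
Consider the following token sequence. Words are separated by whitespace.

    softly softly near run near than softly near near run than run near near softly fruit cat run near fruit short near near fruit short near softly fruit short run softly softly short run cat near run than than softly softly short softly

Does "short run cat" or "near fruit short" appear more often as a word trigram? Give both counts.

"near fruit short" (2 vs 1)

"short run cat": 1 occurrence
"near fruit short": 2 occurrences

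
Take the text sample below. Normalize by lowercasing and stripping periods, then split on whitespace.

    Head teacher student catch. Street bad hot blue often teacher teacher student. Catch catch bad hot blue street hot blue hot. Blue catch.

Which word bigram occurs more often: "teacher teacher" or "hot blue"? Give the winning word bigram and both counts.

"hot blue" (4 vs 1)

"teacher teacher": 1 occurrence
"hot blue": 4 occurrences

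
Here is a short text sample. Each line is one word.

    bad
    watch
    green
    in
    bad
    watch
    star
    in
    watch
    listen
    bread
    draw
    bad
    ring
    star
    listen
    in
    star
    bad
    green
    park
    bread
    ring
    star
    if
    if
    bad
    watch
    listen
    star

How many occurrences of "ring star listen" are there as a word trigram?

Scanning the 28 overlapping trigram windows for "ring star listen":
  position 14–16: ring star listen

1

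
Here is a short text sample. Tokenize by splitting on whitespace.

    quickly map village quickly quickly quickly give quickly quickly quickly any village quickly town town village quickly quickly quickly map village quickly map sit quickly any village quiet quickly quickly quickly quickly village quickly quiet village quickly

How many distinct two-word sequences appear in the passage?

18

37 tokens → 36 bigram windows in total.
Repeated bigrams (each contributes count−1 duplicates):
  quickly quickly: 9
  village quickly: 6
  quickly map: 3
  any village: 2
  map village: 2
  quickly any: 2
18 duplicate windows → 36 − 18 = 18 distinct.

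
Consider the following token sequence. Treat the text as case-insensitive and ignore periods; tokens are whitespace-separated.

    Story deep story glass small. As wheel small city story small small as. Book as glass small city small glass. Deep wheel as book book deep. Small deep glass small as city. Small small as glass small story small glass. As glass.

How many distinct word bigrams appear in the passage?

42 tokens → 41 bigram windows in total.
Repeated bigrams (each contributes count−1 duplicates):
  glass small: 4
  small as: 4
  as glass: 3
  as book: 2
  city small: 2
  small city: 2
  small glass: 2
  small small: 2
  … (1 more repeated)
14 duplicate windows → 41 − 14 = 27 distinct.

27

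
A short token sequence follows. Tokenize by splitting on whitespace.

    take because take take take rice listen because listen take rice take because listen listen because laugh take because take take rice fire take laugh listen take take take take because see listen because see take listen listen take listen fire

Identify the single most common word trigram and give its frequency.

Trigram frequencies (highest first):
  take take take: 3
  take because take: 2
  because take take: 2
  take take rice: 2
  take rice listen: 1
  rice listen because: 1
  … (28 more, each ≤ 1)

"take take take", 3 times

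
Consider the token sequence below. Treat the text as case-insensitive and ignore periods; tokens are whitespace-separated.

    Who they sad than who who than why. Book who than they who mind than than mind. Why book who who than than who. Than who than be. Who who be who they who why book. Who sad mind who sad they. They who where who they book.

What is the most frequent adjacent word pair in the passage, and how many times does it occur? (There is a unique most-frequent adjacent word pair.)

"who than", 5 times

Bigram frequencies (highest first):
  who than: 5
  who they: 3
  than who: 3
  who who: 3
  why book: 3
  book who: 3
  … (22 more, each ≤ 3)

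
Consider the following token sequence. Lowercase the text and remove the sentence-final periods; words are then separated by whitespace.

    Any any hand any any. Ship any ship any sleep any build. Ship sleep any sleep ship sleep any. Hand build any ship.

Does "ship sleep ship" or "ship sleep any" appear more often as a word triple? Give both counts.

"ship sleep any" (2 vs 0)

"ship sleep ship": 0 occurrences
"ship sleep any": 2 occurrences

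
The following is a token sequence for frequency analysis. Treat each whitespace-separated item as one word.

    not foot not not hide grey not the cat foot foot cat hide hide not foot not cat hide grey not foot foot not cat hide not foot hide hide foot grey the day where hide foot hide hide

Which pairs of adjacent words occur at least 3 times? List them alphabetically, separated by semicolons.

cat hide; foot not; hide hide; not foot

Bigram counts meeting the condition (at least 3 times):
  cat hide: 3
  foot not: 3
  hide hide: 3
  not foot: 4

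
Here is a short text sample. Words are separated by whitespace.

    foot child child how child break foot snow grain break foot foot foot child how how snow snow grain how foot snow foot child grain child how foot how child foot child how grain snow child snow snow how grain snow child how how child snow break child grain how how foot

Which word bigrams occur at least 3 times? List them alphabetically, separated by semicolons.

Bigram counts meeting the condition (at least 3 times):
  child how: 5
  foot child: 4
  how child: 3
  how foot: 3
  how how: 3

child how; foot child; how child; how foot; how how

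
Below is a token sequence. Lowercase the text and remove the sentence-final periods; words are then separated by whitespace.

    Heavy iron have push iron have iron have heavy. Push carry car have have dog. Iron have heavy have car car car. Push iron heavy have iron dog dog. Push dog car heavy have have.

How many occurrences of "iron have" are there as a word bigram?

Scanning the 34 overlapping bigram windows for "iron have":
  position 2–3: iron have
  position 5–6: iron have
  position 7–8: iron have
  position 16–17: iron have

4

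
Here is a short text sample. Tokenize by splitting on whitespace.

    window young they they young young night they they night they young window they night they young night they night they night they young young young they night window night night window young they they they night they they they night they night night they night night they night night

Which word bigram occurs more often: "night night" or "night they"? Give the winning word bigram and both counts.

"night night": 4 occurrences
"night they": 10 occurrences

"night they" (10 vs 4)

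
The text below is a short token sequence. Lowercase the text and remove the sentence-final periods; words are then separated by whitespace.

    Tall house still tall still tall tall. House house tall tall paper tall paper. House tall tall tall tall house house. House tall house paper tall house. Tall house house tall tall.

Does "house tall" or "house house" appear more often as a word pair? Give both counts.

"house tall" (5 vs 4)

"house tall": 5 occurrences
"house house": 4 occurrences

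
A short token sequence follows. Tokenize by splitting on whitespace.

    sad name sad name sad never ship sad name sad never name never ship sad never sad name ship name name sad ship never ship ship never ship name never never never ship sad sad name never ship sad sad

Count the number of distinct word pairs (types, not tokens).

16

40 tokens → 39 bigram windows in total.
Repeated bigrams (each contributes count−1 duplicates):
  never ship: 6
  sad name: 5
  name sad: 4
  ship sad: 4
  name never: 3
  sad never: 3
  never never: 2
  sad sad: 2
  … (2 more repeated)
23 duplicate windows → 39 − 23 = 16 distinct.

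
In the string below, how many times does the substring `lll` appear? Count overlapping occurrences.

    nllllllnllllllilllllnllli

Sliding a length-3 window over the 25 characters (23 positions):
  position 2–4: lll
  position 3–5: lll
  position 4–6: lll
  position 5–7: lll
  position 9–11: lll
  position 10–12: lll
  position 11–13: lll
  position 12–14: lll
  position 16–18: lll
  position 17–19: lll
  … (2 more)

12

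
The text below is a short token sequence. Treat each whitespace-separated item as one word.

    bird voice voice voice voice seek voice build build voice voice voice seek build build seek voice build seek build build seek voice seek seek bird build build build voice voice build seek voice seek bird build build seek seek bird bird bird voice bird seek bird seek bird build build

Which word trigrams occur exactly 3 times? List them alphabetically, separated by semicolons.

Trigram counts meeting the condition (exactly 3 times):
  bird build build: 3
  build build seek: 3
  build seek voice: 3
  seek bird build: 3
  voice voice voice: 3

bird build build; build build seek; build seek voice; seek bird build; voice voice voice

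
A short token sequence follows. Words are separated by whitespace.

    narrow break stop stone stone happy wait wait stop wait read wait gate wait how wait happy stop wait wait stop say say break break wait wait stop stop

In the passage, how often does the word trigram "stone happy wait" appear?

Scanning the 27 overlapping trigram windows for "stone happy wait":
  position 5–7: stone happy wait

1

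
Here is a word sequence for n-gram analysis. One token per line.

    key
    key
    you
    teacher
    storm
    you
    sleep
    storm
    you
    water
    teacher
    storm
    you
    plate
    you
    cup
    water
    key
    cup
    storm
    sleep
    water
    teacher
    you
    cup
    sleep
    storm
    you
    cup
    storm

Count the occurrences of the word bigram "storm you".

Scanning the 29 overlapping bigram windows for "storm you":
  position 5–6: storm you
  position 8–9: storm you
  position 12–13: storm you
  position 27–28: storm you

4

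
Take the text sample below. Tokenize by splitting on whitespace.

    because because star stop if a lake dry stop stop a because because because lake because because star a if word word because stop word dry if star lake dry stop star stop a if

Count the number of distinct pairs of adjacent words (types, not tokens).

35 tokens → 34 bigram windows in total.
Repeated bigrams (each contributes count−1 duplicates):
  because because: 4
  a if: 2
  because star: 2
  dry stop: 2
  lake dry: 2
  star stop: 2
  stop a: 2
9 duplicate windows → 34 − 9 = 25 distinct.

25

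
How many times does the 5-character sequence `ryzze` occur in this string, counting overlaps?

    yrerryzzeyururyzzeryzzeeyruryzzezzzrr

4

Sliding a length-5 window over the 37 characters (33 positions):
  position 5–9: ryzze
  position 14–18: ryzze
  position 19–23: ryzze
  position 28–32: ryzze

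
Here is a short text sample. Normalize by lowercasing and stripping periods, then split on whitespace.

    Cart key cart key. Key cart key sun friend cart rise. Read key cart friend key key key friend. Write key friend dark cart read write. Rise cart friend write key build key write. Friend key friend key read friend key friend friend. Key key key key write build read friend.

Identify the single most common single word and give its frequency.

Unigram frequencies (highest first):
  key: 18
  friend: 11
  cart: 7
  write: 5
  read: 4
  rise: 2
  … (3 more, each ≤ 2)

"key", 18 times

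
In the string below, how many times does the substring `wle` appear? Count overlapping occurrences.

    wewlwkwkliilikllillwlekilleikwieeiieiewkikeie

Sliding a length-3 window over the 45 characters (43 positions):
  position 20–22: wle

1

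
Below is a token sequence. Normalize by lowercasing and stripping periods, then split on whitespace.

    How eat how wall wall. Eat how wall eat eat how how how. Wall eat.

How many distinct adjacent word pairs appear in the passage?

7

15 tokens → 14 bigram windows in total.
Repeated bigrams (each contributes count−1 duplicates):
  eat how: 3
  how wall: 3
  wall eat: 3
  how how: 2
7 duplicate windows → 14 − 7 = 7 distinct.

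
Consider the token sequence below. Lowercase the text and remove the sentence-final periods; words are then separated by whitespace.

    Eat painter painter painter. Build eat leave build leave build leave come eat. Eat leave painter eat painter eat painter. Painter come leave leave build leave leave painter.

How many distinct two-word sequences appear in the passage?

15

28 tokens → 27 bigram windows in total.
Repeated bigrams (each contributes count−1 duplicates):
  build leave: 3
  eat painter: 3
  leave build: 3
  painter painter: 3
  eat leave: 2
  leave leave: 2
  leave painter: 2
  painter eat: 2
12 duplicate windows → 27 − 12 = 15 distinct.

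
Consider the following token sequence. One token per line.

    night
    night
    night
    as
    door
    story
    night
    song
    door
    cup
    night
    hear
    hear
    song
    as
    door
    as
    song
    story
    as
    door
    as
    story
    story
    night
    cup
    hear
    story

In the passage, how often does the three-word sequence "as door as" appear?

Scanning the 26 overlapping trigram windows for "as door as":
  position 15–17: as door as
  position 20–22: as door as

2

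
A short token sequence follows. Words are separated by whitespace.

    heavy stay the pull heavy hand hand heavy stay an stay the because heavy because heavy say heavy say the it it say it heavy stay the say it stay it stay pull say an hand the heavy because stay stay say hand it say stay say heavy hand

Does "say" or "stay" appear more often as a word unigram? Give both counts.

"stay" (9 vs 8)

"say": 8 occurrences
"stay": 9 occurrences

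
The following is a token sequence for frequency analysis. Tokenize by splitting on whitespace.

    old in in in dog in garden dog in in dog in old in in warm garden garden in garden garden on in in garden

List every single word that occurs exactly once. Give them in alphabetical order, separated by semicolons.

on; warm

Unigram counts meeting the condition (exactly once):
  on: 1
  warm: 1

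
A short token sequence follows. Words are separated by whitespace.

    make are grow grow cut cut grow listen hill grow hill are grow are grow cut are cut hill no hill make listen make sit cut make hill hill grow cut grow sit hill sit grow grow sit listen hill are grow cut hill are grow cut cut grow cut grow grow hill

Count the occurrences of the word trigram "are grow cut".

3

Scanning the 51 overlapping trigram windows for "are grow cut":
  position 14–16: are grow cut
  position 41–43: are grow cut
  position 45–47: are grow cut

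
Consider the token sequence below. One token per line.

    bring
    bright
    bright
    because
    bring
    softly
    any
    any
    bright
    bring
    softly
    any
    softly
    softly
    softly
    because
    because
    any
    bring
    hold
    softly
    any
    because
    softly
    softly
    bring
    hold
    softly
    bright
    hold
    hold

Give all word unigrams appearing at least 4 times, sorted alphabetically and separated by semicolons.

any; because; bright; bring; hold; softly

Unigram counts meeting the condition (at least 4 times):
  any: 5
  because: 4
  bright: 4
  bring: 5
  hold: 4
  softly: 9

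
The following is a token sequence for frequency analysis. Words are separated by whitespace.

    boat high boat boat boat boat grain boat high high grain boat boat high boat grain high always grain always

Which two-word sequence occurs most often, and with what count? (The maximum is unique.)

Bigram frequencies (highest first):
  boat boat: 4
  boat high: 3
  high boat: 2
  boat grain: 2
  grain boat: 2
  high high: 1
  … (5 more, each ≤ 1)

"boat boat", 4 times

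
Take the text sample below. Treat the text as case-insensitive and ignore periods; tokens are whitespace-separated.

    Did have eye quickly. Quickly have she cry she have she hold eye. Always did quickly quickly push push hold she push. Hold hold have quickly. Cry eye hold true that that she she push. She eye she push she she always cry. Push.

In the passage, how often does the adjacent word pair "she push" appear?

Scanning the 43 overlapping bigram windows for "she push":
  position 21–22: she push
  position 34–35: she push
  position 38–39: she push

3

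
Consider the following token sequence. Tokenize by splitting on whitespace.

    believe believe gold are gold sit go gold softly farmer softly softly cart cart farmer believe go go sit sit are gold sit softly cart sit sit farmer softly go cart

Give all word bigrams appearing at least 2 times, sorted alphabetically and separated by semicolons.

are gold; farmer softly; gold sit; sit sit; softly cart

Bigram counts meeting the condition (at least 2 times):
  are gold: 2
  farmer softly: 2
  gold sit: 2
  sit sit: 2
  softly cart: 2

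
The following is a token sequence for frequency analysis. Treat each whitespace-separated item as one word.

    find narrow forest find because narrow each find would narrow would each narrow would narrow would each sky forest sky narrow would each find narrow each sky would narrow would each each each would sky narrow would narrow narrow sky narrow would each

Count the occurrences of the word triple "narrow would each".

Scanning the 41 overlapping trigram windows for "narrow would each":
  position 10–12: narrow would each
  position 15–17: narrow would each
  position 21–23: narrow would each
  position 29–31: narrow would each
  position 41–43: narrow would each

5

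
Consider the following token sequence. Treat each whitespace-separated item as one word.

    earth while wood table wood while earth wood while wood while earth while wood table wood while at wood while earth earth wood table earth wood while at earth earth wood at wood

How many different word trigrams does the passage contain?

22

33 tokens → 31 trigram windows in total.
Repeated trigrams (each contributes count−1 duplicates):
  wood while earth: 3
  earth earth wood: 2
  earth while wood: 2
  earth wood while: 2
  table wood while: 2
  while wood table: 2
  wood table wood: 2
  wood while at: 2
9 duplicate windows → 31 − 9 = 22 distinct.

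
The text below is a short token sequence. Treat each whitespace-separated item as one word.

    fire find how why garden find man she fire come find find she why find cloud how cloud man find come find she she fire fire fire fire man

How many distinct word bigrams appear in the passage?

29 tokens → 28 bigram windows in total.
Repeated bigrams (each contributes count−1 duplicates):
  fire fire: 3
  come find: 2
  find she: 2
  she fire: 2
5 duplicate windows → 28 − 5 = 23 distinct.

23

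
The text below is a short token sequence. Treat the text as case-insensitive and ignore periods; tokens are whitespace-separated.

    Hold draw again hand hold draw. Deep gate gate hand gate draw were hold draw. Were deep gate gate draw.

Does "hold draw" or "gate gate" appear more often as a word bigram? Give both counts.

"hold draw": 3 occurrences
"gate gate": 2 occurrences

"hold draw" (3 vs 2)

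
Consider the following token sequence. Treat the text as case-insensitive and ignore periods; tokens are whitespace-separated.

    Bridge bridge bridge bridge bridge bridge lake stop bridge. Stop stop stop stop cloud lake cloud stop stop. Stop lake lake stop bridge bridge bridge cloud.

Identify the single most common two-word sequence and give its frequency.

"bridge bridge", 7 times

Bigram frequencies (highest first):
  bridge bridge: 7
  stop stop: 5
  lake stop: 2
  stop bridge: 2
  bridge lake: 1
  bridge stop: 1
  … (7 more, each ≤ 1)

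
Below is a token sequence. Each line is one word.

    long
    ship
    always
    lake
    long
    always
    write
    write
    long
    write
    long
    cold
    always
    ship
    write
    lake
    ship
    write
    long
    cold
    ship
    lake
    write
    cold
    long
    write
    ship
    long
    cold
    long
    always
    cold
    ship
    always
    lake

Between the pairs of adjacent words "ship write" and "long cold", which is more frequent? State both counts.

"long cold" (3 vs 2)

"ship write": 2 occurrences
"long cold": 3 occurrences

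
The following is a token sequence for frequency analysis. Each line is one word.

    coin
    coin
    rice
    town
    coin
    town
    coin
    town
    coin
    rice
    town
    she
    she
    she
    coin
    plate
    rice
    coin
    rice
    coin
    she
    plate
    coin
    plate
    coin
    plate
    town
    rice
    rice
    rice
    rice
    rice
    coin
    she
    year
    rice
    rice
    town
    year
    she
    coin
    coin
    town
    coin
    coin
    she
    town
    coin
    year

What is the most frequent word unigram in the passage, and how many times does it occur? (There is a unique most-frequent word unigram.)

"coin", 16 times

Unigram frequencies (highest first):
  coin: 16
  rice: 11
  town: 8
  she: 7
  plate: 4
  year: 3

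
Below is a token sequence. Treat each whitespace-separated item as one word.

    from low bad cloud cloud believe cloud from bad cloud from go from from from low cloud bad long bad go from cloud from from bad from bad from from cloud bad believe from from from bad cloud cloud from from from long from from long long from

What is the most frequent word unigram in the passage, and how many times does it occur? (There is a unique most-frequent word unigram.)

Unigram frequencies (highest first):
  from: 21
  cloud: 9
  bad: 8
  long: 4
  low: 2
  believe: 2
  … (1 more, each ≤ 2)

"from", 21 times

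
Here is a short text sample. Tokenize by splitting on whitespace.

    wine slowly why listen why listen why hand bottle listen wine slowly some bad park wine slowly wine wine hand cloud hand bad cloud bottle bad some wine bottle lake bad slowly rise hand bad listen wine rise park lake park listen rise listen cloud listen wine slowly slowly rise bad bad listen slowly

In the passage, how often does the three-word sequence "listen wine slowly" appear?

2

Scanning the 52 overlapping trigram windows for "listen wine slowly":
  position 10–12: listen wine slowly
  position 46–48: listen wine slowly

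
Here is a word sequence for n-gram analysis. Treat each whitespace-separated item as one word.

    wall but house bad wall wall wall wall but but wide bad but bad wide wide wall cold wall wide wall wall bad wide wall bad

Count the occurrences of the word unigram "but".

4

Scanning the 26 tokens for "but":
  position 2: but
  position 9: but
  position 10: but
  position 13: but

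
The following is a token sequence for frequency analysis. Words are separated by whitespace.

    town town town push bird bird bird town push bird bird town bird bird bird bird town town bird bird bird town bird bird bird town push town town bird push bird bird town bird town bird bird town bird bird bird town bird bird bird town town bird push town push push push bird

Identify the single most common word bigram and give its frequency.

Bigram frequencies (highest first):
  bird bird: 16
  bird town: 10
  town bird: 9
  town town: 5
  town push: 4
  push bird: 4
  … (3 more, each ≤ 2)

"bird bird", 16 times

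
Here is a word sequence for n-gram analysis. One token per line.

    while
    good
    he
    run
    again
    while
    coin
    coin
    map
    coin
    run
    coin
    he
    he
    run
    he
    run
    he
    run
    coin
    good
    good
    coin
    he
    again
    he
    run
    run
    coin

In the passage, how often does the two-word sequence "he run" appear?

5

Scanning the 28 overlapping bigram windows for "he run":
  position 3–4: he run
  position 14–15: he run
  position 16–17: he run
  position 18–19: he run
  position 26–27: he run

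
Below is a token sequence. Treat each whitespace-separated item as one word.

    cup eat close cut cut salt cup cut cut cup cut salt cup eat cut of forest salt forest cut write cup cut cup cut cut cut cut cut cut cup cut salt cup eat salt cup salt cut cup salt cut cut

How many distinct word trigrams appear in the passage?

29

43 tokens → 41 trigram windows in total.
Repeated trigrams (each contributes count−1 duplicates):
  cut cut cut: 4
  cut cup cut: 3
  cut salt cup: 3
  cup cut cut: 2
  cup cut salt: 2
  cup salt cut: 2
  cut cut cup: 2
  salt cup eat: 2
12 duplicate windows → 41 − 12 = 29 distinct.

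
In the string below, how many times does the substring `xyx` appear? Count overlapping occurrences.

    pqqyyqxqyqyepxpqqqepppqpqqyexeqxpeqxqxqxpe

0

Sliding a length-3 window over the 42 characters (40 positions):
  (no match at any position)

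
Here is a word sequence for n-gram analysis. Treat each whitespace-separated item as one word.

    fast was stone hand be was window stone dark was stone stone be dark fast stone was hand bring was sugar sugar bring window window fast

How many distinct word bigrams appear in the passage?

24

26 tokens → 25 bigram windows in total.
Repeated bigrams (each contributes count−1 duplicates):
  was stone: 2
1 duplicate windows → 25 − 1 = 24 distinct.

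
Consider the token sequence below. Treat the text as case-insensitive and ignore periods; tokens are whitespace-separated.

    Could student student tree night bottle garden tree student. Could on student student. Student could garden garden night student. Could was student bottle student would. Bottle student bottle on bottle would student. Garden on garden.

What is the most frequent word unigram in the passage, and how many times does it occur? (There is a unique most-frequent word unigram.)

Unigram frequencies (highest first):
  student: 11
  bottle: 5
  garden: 5
  could: 4
  on: 3
  tree: 2
  … (3 more, each ≤ 2)

"student", 11 times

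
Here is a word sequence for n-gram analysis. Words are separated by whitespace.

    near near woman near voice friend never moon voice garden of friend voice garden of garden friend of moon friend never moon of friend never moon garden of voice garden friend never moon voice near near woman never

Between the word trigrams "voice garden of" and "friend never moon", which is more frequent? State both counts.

"voice garden of": 2 occurrences
"friend never moon": 4 occurrences

"friend never moon" (4 vs 2)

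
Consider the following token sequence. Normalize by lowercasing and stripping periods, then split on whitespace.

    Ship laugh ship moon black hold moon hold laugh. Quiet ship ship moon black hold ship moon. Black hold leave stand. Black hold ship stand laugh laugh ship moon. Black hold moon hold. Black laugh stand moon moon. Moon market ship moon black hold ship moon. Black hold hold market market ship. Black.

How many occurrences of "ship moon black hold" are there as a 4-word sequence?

Scanning the 50 overlapping 4-gram windows for "ship moon black hold":
  position 3–6: ship moon black hold
  position 12–15: ship moon black hold
  position 16–19: ship moon black hold
  position 28–31: ship moon black hold
  position 41–44: ship moon black hold
  position 45–48: ship moon black hold

6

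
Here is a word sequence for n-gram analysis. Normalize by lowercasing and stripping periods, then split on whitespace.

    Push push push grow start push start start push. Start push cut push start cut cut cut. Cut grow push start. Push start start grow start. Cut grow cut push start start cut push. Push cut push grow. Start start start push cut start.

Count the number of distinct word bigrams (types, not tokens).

44 tokens → 43 bigram windows in total.
Repeated bigrams (each contributes count−1 duplicates):
  push start: 6
  start push: 5
  start start: 5
  cut push: 4
  cut cut: 3
  grow start: 3
  push cut: 3
  push push: 3
  … (3 more repeated)
28 duplicate windows → 43 − 28 = 15 distinct.

15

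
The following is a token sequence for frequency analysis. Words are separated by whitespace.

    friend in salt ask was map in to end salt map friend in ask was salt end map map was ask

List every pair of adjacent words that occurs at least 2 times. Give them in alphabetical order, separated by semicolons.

Bigram counts meeting the condition (at least 2 times):
  ask was: 2
  friend in: 2

ask was; friend in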